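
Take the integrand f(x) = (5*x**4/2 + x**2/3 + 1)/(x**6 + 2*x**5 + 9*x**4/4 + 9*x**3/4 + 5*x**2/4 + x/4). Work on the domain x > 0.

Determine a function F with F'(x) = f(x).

The denominator factors as 3*x*(x + 1)*(2*x + 1)**2*(x**2 + 1); partial fractions split f into directly integrable pieces: 19*(7*x - 1)/(75*(x**2 + 1)) + 284/(75*(2*x + 1)) - 238/(15*(2*x + 1)**2) - 23/(3*(x + 1)) + 4/x.
Check: d/dx[(1200*x*log(x) + 568*x*log(x + 1/2) - 2300*x*log(x + 1) + 266*x*log(x**2 + 1) - 76*x*atan(x) + 600*log(x) + 284*log(x + 1/2) - 1150*log(x + 1) + 133*log(x**2 + 1) - 38*atan(x) + 1190)/(300*x + 150)] = (30*x**4 + 4*x**2 + 12)/(12*x**6 + 24*x**5 + 27*x**4 + 27*x**3 + 15*x**2 + 3*x), which equals f(x).

An antiderivative is F(x) = (1200*x*log(x) + 568*x*log(x + 1/2) - 2300*x*log(x + 1) + 266*x*log(x**2 + 1) - 76*x*atan(x) + 600*log(x) + 284*log(x + 1/2) - 1150*log(x + 1) + 133*log(x**2 + 1) - 38*atan(x) + 1190)/(300*x + 150).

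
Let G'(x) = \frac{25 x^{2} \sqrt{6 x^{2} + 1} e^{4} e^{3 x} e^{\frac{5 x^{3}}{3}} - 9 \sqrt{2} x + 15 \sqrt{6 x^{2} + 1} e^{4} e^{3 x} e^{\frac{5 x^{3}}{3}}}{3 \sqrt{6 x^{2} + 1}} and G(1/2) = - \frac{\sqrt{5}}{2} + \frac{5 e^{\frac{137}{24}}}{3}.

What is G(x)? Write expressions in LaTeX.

G(x) = - \sqrt{3 x^{2} + \frac{1}{2}} + \frac{5 e^{4} e^{3 x} e^{\frac{5 x^{3}}{3}}}{3}

Whatever form G(x) takes, its d/dx must return the stated G'(x).
A general antiderivative is - \sqrt{3 x^{2} + \frac{1}{2}} + \frac{5 e^{\frac{5 x^{3}}{3} + 3 x + 4}}{3} + C.
The condition gives C = - \frac{\sqrt{5}}{2} + \frac{5 e^{\frac{137}{24}}}{3} - (- \frac{\sqrt{5}}{2} + \frac{5 e^{\frac{137}{24}}}{3}) = 0.
So G(x) = - \sqrt{3 x^{2} + \frac{1}{2}} + \frac{5 e^{4} e^{3 x} e^{\frac{5 x^{3}}{3}}}{3}.
Check: d/dx[- \sqrt{3 x^{2} + \frac{1}{2}} + \frac{5 e^{4} e^{3 x} e^{\frac{5 x^{3}}{3}}}{3}] = \frac{25 x^{2} \sqrt{6 x^{2} + 1} e^{4} e^{3 x} e^{\frac{5 x^{3}}{3}} - 9 \sqrt{2} x + 15 \sqrt{6 x^{2} + 1} e^{4} e^{3 x} e^{\frac{5 x^{3}}{3}}}{3 \sqrt{6 x^{2} + 1}} = G'(x).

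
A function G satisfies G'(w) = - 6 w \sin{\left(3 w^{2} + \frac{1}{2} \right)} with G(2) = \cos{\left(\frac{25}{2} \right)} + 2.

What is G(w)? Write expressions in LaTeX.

G'(w) matches the chain-rule pattern g'(h)*h' with inner function h(w) = 3 w^{2} + \frac{1}{2}; substituting u = h(w) collapses the integral.
A general antiderivative is \cos{\left(3 w^{2} + \frac{1}{2} \right)} + C.
The condition gives C = \cos{\left(\frac{25}{2} \right)} + 2 - (\cos{\left(\frac{25}{2} \right)}) = 2.
So G(w) = \cos{\left(3 w^{2} + \frac{1}{2} \right)} + 2.
Check: d/dw[\cos{\left(3 w^{2} + \frac{1}{2} \right)} + 2] = - 6 w \sin{\left(3 w^{2} + \frac{1}{2} \right)} = G'(w).

G(w) = \cos{\left(3 w^{2} + \frac{1}{2} \right)} + 2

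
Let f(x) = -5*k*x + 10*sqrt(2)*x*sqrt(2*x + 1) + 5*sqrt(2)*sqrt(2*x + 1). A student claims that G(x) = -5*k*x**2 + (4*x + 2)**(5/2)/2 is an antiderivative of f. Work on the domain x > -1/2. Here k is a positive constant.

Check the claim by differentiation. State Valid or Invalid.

d/dx[G] = -10*k*x + 20*sqrt(2)*x*sqrt(2*x + 1) + 10*sqrt(2)*sqrt(2*x + 1)
d/dx[G] - f(x) = -5*k*x + 10*sqrt(2)*x*sqrt(2*x + 1) + 5*sqrt(2)*sqrt(2*x + 1) != 0.

Invalid: d/dx[G] - f = -5*k*x + 10*sqrt(2)*x*sqrt(2*x + 1) + 5*sqrt(2)*sqrt(2*x + 1), which is not 0.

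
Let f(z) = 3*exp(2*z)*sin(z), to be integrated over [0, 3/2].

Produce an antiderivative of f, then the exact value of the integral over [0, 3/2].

Antiderivative: F(z) = 3*(2*sin(z) - cos(z))*exp(2*z)/5; value = -3*exp(3)*cos(3/2)/5 + 3/5 + 6*exp(3)*sin(3/2)/5

A first test for any F(z): its z-derivative must equal f(z) identically.
F(z) = 3*(2*sin(z) - cos(z))*exp(2*z)/5 is an antiderivative of f.
Check: d/dz[3*(2*sin(z) - cos(z))*exp(2*z)/5] = 3*exp(2*z)*sin(z) = f(z).
F(3/2) = -3*exp(3)*cos(3/2)/5 + 6*exp(3)*sin(3/2)/5; F(0) = -3/5.
Integral = F(3/2) - F(0) = -3*exp(3)*cos(3/2)/5 + 3/5 + 6*exp(3)*sin(3/2)/5.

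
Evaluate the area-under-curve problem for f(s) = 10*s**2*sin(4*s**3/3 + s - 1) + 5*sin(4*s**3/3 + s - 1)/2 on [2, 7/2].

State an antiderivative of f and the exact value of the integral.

Antiderivative: F(s) = -5*cos(4*s**3/3 + s - 1)/2; value = 5*cos(35/3)/2 - 5*cos(179/3)/2

The substitution u = 4*s**3/3 + s - 1 works: f is exactly (dF/du)*(du/ds) for that inner function.
F(s) = -5*cos(4*s**3/3 + s - 1)/2 is an antiderivative of f.
Check: d/ds[-5*cos(4*s**3/3 + s - 1)/2] = 10*s**2*sin(4*s**3/3 + s - 1) + 5*sin(4*s**3/3 + s - 1)/2 = f(s).
F(7/2) = -5*cos(179/3)/2; F(2) = -5*cos(35/3)/2.
Integral = F(7/2) - F(2) = 5*cos(35/3)/2 - 5*cos(179/3)/2.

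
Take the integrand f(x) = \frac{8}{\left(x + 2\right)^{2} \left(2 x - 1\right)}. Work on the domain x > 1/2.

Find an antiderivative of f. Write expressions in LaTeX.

Factor the denominator (\left(x + 2\right)^{2} \left(2 x - 1\right)) and decompose: f = \frac{32}{25 \left(2 x - 1\right)} - \frac{16}{25 \left(x + 2\right)} - \frac{8}{5 \left(x + 2\right)^{2}}; each piece integrates to a log, atan, or power term.
Check: d/dx[\frac{8 \left(2 \left(x + 2\right) \log{\left(x - \frac{1}{2} \right)} - 2 \left(x + 2\right) \log{\left(x + 2 \right)} + 5\right)}{25 \left(x + 2\right)}] = \frac{8}{2 x^{3} + 7 x^{2} + 4 x - 4}, which equals f(x).

An antiderivative is F(x) = \frac{8 \left(2 \left(x + 2\right) \log{\left(x - \frac{1}{2} \right)} - 2 \left(x + 2\right) \log{\left(x + 2 \right)} + 5\right)}{25 \left(x + 2\right)}.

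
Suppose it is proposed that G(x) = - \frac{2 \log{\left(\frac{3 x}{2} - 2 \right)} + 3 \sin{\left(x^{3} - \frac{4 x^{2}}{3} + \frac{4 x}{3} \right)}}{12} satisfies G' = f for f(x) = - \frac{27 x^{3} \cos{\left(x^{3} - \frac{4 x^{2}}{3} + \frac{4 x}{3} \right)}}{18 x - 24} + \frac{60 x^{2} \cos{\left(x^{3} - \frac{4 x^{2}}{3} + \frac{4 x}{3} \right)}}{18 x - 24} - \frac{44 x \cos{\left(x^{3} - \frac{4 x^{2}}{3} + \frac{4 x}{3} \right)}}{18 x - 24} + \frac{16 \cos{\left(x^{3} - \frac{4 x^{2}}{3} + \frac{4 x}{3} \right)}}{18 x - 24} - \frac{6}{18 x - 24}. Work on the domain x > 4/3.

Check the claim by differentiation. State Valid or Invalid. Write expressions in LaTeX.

d/dx[G] = \frac{- 27 x^{3} \cos{\left(x^{3} - \frac{4 x^{2}}{3} + \frac{4 x}{3} \right)} + 60 x^{2} \cos{\left(x^{3} - \frac{4 x^{2}}{3} + \frac{4 x}{3} \right)} - 44 x \cos{\left(x^{3} - \frac{4 x^{2}}{3} + \frac{4 x}{3} \right)} + 16 \cos{\left(x^{3} - \frac{4 x^{2}}{3} + \frac{4 x}{3} \right)} - 6}{36 x - 48}
d/dx[G] - f(x) = \frac{27 x^{3} \cos{\left(x^{3} - \frac{4 x^{2}}{3} + \frac{4 x}{3} \right)} - 60 x^{2} \cos{\left(x^{3} - \frac{4 x^{2}}{3} + \frac{4 x}{3} \right)} + 44 x \cos{\left(x^{3} - \frac{4 x^{2}}{3} + \frac{4 x}{3} \right)} - 16 \cos{\left(x^{3} - \frac{4 x^{2}}{3} + \frac{4 x}{3} \right)} + 6}{36 x - 48} != 0.

Invalid: d/dx[G] - f = \frac{27 x^{3} \cos{\left(x^{3} - \frac{4 x^{2}}{3} + \frac{4 x}{3} \right)} - 60 x^{2} \cos{\left(x^{3} - \frac{4 x^{2}}{3} + \frac{4 x}{3} \right)} + 44 x \cos{\left(x^{3} - \frac{4 x^{2}}{3} + \frac{4 x}{3} \right)} - 16 \cos{\left(x^{3} - \frac{4 x^{2}}{3} + \frac{4 x}{3} \right)} + 6}{36 x - 48}, which is not 0.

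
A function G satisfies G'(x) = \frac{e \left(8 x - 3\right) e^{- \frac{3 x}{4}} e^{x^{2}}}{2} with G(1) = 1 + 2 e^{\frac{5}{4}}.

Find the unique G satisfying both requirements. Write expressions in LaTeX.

The substitution u = x^{2} - \frac{3 x}{4} + 1 works: G'(x) is exactly (dG/du)*(du/dx) for that inner function.
A general antiderivative is 2 e^{x^{2} - \frac{3 x}{4} + 1} + C.
The condition gives C = 1 + 2 e^{\frac{5}{4}} - (2 e^{\frac{5}{4}}) = 1.
So G(x) = 2 e^{x^{2} - \frac{3 x}{4} + 1} + 1.
Check: d/dx[2 e^{x^{2} - \frac{3 x}{4} + 1} + 1] = 4 e x e^{- \frac{3 x}{4}} e^{x^{2}} - \frac{3 e e^{- \frac{3 x}{4}} e^{x^{2}}}{2}, which equals G'(x).

G(x) = 2 e^{x^{2} - \frac{3 x}{4} + 1} + 1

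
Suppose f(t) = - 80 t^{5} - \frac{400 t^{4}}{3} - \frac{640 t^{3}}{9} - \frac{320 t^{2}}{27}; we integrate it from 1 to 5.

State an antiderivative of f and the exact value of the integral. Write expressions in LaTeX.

Antiderivative: F(t) = - \frac{40 t^{6}}{3} - \frac{80 t^{5}}{3} - \frac{160 t^{4}}{9} - \frac{320 t^{3}}{81}; value = - \frac{24560000}{81}

f matches the chain-rule pattern g'(h)*h' with inner function h(t) = 2 t^{2} + \frac{4 t}{3}; substituting u = h(t) collapses the integral.
F(t) = - \frac{40 t^{6}}{3} - \frac{80 t^{5}}{3} - \frac{160 t^{4}}{9} - \frac{320 t^{3}}{81} is an antiderivative of f.
Check: d/dt[- \frac{40 t^{6}}{3} - \frac{80 t^{5}}{3} - \frac{160 t^{4}}{9} - \frac{320 t^{3}}{81}] = - 80 t^{5} - \frac{400 t^{4}}{3} - \frac{640 t^{3}}{9} - \frac{320 t^{2}}{27} = f(t).
F(5) = - \frac{24565000}{81}; F(1) = - \frac{5000}{81}.
Integral = F(5) - F(1) = - \frac{24560000}{81}.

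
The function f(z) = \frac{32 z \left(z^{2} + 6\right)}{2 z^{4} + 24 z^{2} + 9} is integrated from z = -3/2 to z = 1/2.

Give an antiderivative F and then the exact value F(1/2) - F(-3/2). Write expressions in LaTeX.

f matches the chain-rule pattern g'(h)*h' with inner function h(z) = \frac{z^{4}}{3} + 4 z^{2} + \frac{3}{2}; substituting u = h(z) collapses the integral.
F(z) = 4 \log{\left(\frac{z^{4}}{3} + 4 z^{2} + \frac{3}{2} \right)} is an antiderivative of f.
Check: d/dz[4 \log{\left(\frac{z^{4}}{3} + 4 z^{2} + \frac{3}{2} \right)}] = \frac{32 z^{3} + 192 z}{2 z^{4} + 24 z^{2} + 9}, which equals f(z).
F(1/2) = 4 \log{\left(\frac{121}{48} \right)}; F(-3/2) = 4 \log{\left(\frac{195}{16} \right)}.
Integral = F(1/2) - F(-3/2) = - 4 \log{\left(\frac{195}{16} \right)} + 4 \log{\left(\frac{121}{48} \right)}.

Antiderivative: F(z) = 4 \log{\left(\frac{z^{4}}{3} + 4 z^{2} + \frac{3}{2} \right)}; value = - 4 \log{\left(\frac{195}{16} \right)} + 4 \log{\left(\frac{121}{48} \right)}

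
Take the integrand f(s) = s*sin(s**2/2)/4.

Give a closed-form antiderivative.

f matches the chain-rule pattern g'(h)*h' with inner function h(s) = s**2/2; substituting u = h(s) collapses the integral.
Check: d/ds[-cos(s**2/2)/4] = s*sin(s**2/2)/4 = f(s).

An antiderivative is F(s) = -cos(s**2/2)/4.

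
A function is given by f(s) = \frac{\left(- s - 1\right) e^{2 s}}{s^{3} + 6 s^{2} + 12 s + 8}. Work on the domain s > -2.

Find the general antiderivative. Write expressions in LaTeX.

F(s) = - \frac{e^{2 s}}{2 s^{2} + 8 s + 8} + C

Recognize the product-rule pattern: f = u'v + uv' with u = - \frac{1}{2 \left(s + 2\right)^{2}}, v = e^{2 s}, so integration by parts undoes it.
Check: d/ds[- \frac{e^{2 s}}{2 s^{2} + 8 s + 8}] = \frac{- s e^{2 s} - e^{2 s}}{s^{3} + 6 s^{2} + 12 s + 8}, which equals f(s).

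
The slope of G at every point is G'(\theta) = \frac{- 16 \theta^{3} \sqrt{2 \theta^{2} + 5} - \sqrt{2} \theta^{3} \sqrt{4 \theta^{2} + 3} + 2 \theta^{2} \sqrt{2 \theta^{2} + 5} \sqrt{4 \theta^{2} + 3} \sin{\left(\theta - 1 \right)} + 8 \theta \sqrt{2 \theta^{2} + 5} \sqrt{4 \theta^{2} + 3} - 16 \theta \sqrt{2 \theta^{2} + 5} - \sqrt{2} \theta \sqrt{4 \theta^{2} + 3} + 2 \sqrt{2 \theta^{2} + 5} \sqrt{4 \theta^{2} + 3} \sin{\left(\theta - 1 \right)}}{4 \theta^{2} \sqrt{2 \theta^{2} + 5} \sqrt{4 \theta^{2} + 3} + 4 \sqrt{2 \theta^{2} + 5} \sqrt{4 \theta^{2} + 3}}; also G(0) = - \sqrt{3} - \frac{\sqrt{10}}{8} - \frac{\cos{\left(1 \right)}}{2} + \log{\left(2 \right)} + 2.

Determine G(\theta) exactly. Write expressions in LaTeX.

G(\theta) = \frac{- \sqrt{2} \sqrt{2 \theta^{2} + 5} - 8 \sqrt{4 \theta^{2} + 3} + 8 \log{\left(2 \theta^{2} + 2 \right)} - 4 \cos{\left(\theta - 1 \right)} + 16}{8}

Since d/d\theta undoes antidifferentiation here, G(\theta) must give back the stated G'(\theta).
A general antiderivative is - \frac{\sqrt{\theta^{2} + \frac{5}{2}}}{4} - \sqrt{4 \theta^{2} + 3} + \log{\left(2 \theta^{2} + 2 \right)} - \frac{\cos{\left(\theta - 1 \right)}}{2} + C.
The condition gives C = - \sqrt{3} - \frac{\sqrt{10}}{8} - \frac{\cos{\left(1 \right)}}{2} + \log{\left(2 \right)} + 2 - (- \sqrt{3} - \frac{\sqrt{10}}{8} - \frac{\cos{\left(1 \right)}}{2} + \log{\left(2 \right)}) = 2.
So G(\theta) = \frac{- \sqrt{2} \sqrt{2 \theta^{2} + 5} - 8 \sqrt{4 \theta^{2} + 3} + 8 \log{\left(2 \theta^{2} + 2 \right)} - 4 \cos{\left(\theta - 1 \right)} + 16}{8}.
Check: d/d\theta[\frac{- \sqrt{2} \sqrt{2 \theta^{2} + 5} - 8 \sqrt{4 \theta^{2} + 3} + 8 \log{\left(2 \theta^{2} + 2 \right)} - 4 \cos{\left(\theta - 1 \right)} + 16}{8}] = \frac{- 16 \theta^{3} \sqrt{2 \theta^{2} + 5} - \sqrt{2} \theta^{3} \sqrt{4 \theta^{2} + 3} + 2 \theta^{2} \sqrt{2 \theta^{2} + 5} \sqrt{4 \theta^{2} + 3} \sin{\left(\theta - 1 \right)} + 8 \theta \sqrt{2 \theta^{2} + 5} \sqrt{4 \theta^{2} + 3} - 16 \theta \sqrt{2 \theta^{2} + 5} - \sqrt{2} \theta \sqrt{4 \theta^{2} + 3} + 2 \sqrt{2 \theta^{2} + 5} \sqrt{4 \theta^{2} + 3} \sin{\left(\theta - 1 \right)}}{4 \theta^{2} \sqrt{2 \theta^{2} + 5} \sqrt{4 \theta^{2} + 3} + 4 \sqrt{2 \theta^{2} + 5} \sqrt{4 \theta^{2} + 3}} = G'(\theta).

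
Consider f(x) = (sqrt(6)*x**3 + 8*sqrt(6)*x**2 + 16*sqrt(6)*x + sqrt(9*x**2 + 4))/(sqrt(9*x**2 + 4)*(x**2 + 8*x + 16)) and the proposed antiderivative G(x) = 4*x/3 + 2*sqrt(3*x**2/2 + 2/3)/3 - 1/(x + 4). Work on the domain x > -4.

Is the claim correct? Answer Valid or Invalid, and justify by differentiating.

d/dx[G] = (3*sqrt(6)*x**3 + 4*x**2*sqrt(9*x**2 + 4) + 24*sqrt(6)*x**2 + 32*x*sqrt(9*x**2 + 4) + 48*sqrt(6)*x + 67*sqrt(9*x**2 + 4))/(3*x**2*sqrt(9*x**2 + 4) + 24*x*sqrt(9*x**2 + 4) + 48*sqrt(9*x**2 + 4))
d/dx[G] - f(x) = 4/3 != 0.

Invalid: d/dx[G] - f = 4/3, which is not 0.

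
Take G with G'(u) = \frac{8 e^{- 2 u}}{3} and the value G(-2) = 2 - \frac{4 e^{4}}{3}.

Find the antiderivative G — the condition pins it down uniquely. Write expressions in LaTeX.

G(u) = 2 - \frac{4 e^{- 2 u}}{3}

Differentiate the proposed G(u) back; it has to land on the given G'(u).
A general antiderivative is - \frac{4 e^{- 2 u}}{3} + C.
The condition gives C = 2 - \frac{4 e^{4}}{3} - (- \frac{4 e^{4}}{3}) = 2.
So G(u) = 2 - \frac{4 e^{- 2 u}}{3}.
Check: d/du[2 - \frac{4 e^{- 2 u}}{3}] = \frac{8 e^{- 2 u}}{3} = G'(u).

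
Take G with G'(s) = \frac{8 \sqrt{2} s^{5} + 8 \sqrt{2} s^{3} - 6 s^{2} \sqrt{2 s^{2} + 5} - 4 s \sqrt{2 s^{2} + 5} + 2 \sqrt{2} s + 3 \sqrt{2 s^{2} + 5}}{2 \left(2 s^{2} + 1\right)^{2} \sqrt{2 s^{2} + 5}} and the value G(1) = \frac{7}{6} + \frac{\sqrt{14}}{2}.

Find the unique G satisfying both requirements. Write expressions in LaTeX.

G(s) = \frac{2 s^{2} + 3 s + \sqrt{2} \left(2 s^{2} + 1\right) \sqrt{2 s^{2} + 5} + 2}{2 \left(2 s^{2} + 1\right)}

Differentiate the proposed G(s) back; it has to land on the given G'(s).
A general antiderivative is \frac{3 s + 1}{4 s^{2} + 2} + \sqrt{s^{2} + \frac{5}{2}} + C.
The condition gives C = \frac{7}{6} + \frac{\sqrt{14}}{2} - (\frac{2}{3} + \frac{\sqrt{14}}{2}) = \frac{1}{2}.
So G(s) = \frac{2 s^{2} + 3 s + \sqrt{2} \left(2 s^{2} + 1\right) \sqrt{2 s^{2} + 5} + 2}{2 \left(2 s^{2} + 1\right)}.
Check: d/ds[\frac{2 s^{2} + 3 s + \sqrt{2} \left(2 s^{2} + 1\right) \sqrt{2 s^{2} + 5} + 2}{2 \left(2 s^{2} + 1\right)}] = \frac{8 \sqrt{2} s^{5} + 8 \sqrt{2} s^{3} - 6 s^{2} \sqrt{2 s^{2} + 5} - 4 s \sqrt{2 s^{2} + 5} + 2 \sqrt{2} s + 3 \sqrt{2 s^{2} + 5}}{8 s^{4} \sqrt{2 s^{2} + 5} + 8 s^{2} \sqrt{2 s^{2} + 5} + 2 \sqrt{2 s^{2} + 5}}, which equals G'(s).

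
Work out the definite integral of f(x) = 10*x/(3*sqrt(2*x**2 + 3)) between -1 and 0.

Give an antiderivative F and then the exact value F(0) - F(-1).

f matches the chain-rule pattern g'(h)*h' with inner function h(x) = 2*x**2 + 3; substituting u = h(x) collapses the integral.
F(x) = 5*sqrt(2*x**2 + 3)/3 is an antiderivative of f.
Check: d/dx[5*sqrt(2*x**2 + 3)/3] = 10*x/(3*sqrt(2*x**2 + 3)) = f(x).
F(0) = 5*sqrt(3)/3; F(-1) = 5*sqrt(5)/3.
Integral = F(0) - F(-1) = -5*sqrt(5)/3 + 5*sqrt(3)/3.

Antiderivative: F(x) = 5*sqrt(2*x**2 + 3)/3; value = -5*sqrt(5)/3 + 5*sqrt(3)/3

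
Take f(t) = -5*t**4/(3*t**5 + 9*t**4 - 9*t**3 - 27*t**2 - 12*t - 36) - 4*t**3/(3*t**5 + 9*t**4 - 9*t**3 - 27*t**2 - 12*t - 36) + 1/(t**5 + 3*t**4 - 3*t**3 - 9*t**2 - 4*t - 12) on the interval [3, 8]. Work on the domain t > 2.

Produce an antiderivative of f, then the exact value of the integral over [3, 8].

Antiderivative: F(t) = -109*log(t - 2)/300 + 3*log(t + 2)/4 - 49*log(t + 3)/25 - 7*log(t**2 + 1)/150 + atan(t)/75; value = -49*log(11)/25 - 3*log(5)/4 - 7*log(65)/150 - atan(3)/75 + atan(8)/75 + 239*log(10)/300 + 479*log(6)/300

The denominator factors as 3*(t - 2)*(t + 2)*(t + 3)*(t**2 + 1); partial fractions split f into directly integrable pieces: -(7*t - 1)/(75*(t**2 + 1)) - 49/(25*(t + 3)) + 3/(4*(t + 2)) - 109/(300*(t - 2)).
F(t) = -109*log(t - 2)/300 + 3*log(t + 2)/4 - 49*log(t + 3)/25 - 7*log(t**2 + 1)/150 + atan(t)/75 is an antiderivative of f.
Check: d/dt[-109*log(t - 2)/300 + 3*log(t + 2)/4 - 49*log(t + 3)/25 - 7*log(t**2 + 1)/150 + atan(t)/75] = (-5*t**4 - 4*t**3 + 3)/(3*t**5 + 9*t**4 - 9*t**3 - 27*t**2 - 12*t - 36), which equals f(t).
F(8) = -49*log(11)/25 - 109*log(6)/300 - 7*log(65)/150 + atan(8)/75 + 3*log(10)/4; F(3) = -49*log(6)/25 - 7*log(10)/150 + atan(3)/75 + 3*log(5)/4.
Integral = F(8) - F(3) = -49*log(11)/25 - 3*log(5)/4 - 7*log(65)/150 - atan(3)/75 + atan(8)/75 + 239*log(10)/300 + 479*log(6)/300.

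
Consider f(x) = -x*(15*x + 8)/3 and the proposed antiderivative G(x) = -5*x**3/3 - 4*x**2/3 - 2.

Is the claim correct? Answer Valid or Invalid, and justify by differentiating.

d/dx[G] = -5*x**2 - 8*x/3
This equals f(x) exactly, so the claim holds.

Valid - differentiating G returns exactly f.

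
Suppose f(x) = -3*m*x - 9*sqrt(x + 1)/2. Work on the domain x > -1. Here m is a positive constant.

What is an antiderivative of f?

An antiderivative is F(x) = -3*(m*x**2 + 2*x*sqrt(x + 1) + 2*sqrt(x + 1))/2.

Integrate term by term and add the pieces.
Check: d/dx[-3*(m*x**2 + 2*x*sqrt(x + 1) + 2*sqrt(x + 1))/2] = (-6*m*x*sqrt(x + 1) - 9*x - 9)/(2*sqrt(x + 1)), which equals f(x).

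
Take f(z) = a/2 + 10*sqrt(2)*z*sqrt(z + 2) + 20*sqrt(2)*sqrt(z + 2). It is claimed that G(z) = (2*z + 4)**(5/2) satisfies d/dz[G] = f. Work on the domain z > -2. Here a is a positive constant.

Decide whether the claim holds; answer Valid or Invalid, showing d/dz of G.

d/dz[G] = 10*sqrt(2)*z*sqrt(z + 2) + 20*sqrt(2)*sqrt(z + 2)
d/dz[G] - f(z) = -a/2 != 0.

Invalid: d/dz[G] - f = -a/2, which is not 0.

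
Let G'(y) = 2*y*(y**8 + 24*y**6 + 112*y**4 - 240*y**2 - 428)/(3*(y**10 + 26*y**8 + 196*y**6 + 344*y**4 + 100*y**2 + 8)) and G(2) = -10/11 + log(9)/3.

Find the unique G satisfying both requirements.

Since d/dy undoes antidifferentiation here, G(y) must give back the stated G'(y).
A general antiderivative is log(3*y**2/2 + 3)/3 + 2/(y**4/3 + 4*y**2 + 2/3) + C.
The condition gives C = -10/11 + log(9)/3 - (1/11 + log(9)/3) = -1.
So G(y) = (y**4*log(y**2/2 + 1) - 3*y**4 + y**4*log(3) + 12*y**2*log(y**2/2 + 1) - 36*y**2 + 12*y**2*log(3) + 2*log(y**2/2 + 1) + 2*log(3) + 12)/(3*y**4 + 36*y**2 + 6).
Check: d/dy[(y**4*log(y**2/2 + 1) - 3*y**4 + y**4*log(3) + 12*y**2*log(y**2/2 + 1) - 36*y**2 + 12*y**2*log(3) + 2*log(y**2/2 + 1) + 2*log(3) + 12)/(3*y**4 + 36*y**2 + 6)] = (2*y**9 + 48*y**7 + 224*y**5 - 480*y**3 - 856*y)/(3*y**10 + 78*y**8 + 588*y**6 + 1032*y**4 + 300*y**2 + 24), which equals G'(y).

G(y) = (y**4*log(y**2/2 + 1) - 3*y**4 + y**4*log(3) + 12*y**2*log(y**2/2 + 1) - 36*y**2 + 12*y**2*log(3) + 2*log(y**2/2 + 1) + 2*log(3) + 12)/(3*y**4 + 36*y**2 + 6)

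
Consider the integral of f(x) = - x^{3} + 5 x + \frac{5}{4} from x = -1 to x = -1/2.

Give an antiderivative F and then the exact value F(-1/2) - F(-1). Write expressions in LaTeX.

The integrand splits into summands that can be handled one at a time.
F(x) = - \frac{x^{4}}{4} + \frac{5 x^{2}}{2} + \frac{5 x}{4} is an antiderivative of f.
Check: d/dx[- \frac{x^{4}}{4} + \frac{5 x^{2}}{2} + \frac{5 x}{4}] = - x^{3} + 5 x + \frac{5}{4} = f(x).
F(-1/2) = - \frac{1}{64}; F(-1) = 1.
Integral = F(-1/2) - F(-1) = - \frac{65}{64}.

Antiderivative: F(x) = - \frac{x^{4}}{4} + \frac{5 x^{2}}{2} + \frac{5 x}{4}; value = - \frac{65}{64}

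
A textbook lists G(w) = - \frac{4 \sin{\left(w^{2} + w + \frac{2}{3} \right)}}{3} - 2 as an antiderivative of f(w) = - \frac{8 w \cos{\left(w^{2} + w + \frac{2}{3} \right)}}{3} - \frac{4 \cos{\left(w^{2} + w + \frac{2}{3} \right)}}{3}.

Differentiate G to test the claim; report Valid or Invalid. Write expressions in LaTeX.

Valid - differentiating G returns exactly f.

d/dw[G] = - \frac{8 w \cos{\left(w^{2} + w + \frac{2}{3} \right)}}{3} - \frac{4 \cos{\left(w^{2} + w + \frac{2}{3} \right)}}{3}
This equals f(w) exactly, so the claim holds.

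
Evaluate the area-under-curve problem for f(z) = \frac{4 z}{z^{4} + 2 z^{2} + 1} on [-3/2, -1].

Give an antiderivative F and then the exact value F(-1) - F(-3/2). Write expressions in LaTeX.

f matches the chain-rule pattern g'(h)*h' with inner function h(z) = z^{2} + 1; substituting u = h(z) collapses the integral.
F(z) = - \frac{2}{z^{2} + 1} is an antiderivative of f.
Check: d/dz[- \frac{2}{z^{2} + 1}] = \frac{4 z}{z^{4} + 2 z^{2} + 1} = f(z).
F(-1) = -1; F(-3/2) = - \frac{8}{13}.
Integral = F(-1) - F(-3/2) = - \frac{5}{13}.

Antiderivative: F(z) = - \frac{2}{z^{2} + 1}; value = - \frac{5}{13}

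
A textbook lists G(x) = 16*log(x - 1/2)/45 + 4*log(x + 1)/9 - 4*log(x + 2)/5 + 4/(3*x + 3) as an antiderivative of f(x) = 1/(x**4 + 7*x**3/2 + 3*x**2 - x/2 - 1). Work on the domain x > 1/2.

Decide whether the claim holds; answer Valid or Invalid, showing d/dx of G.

Invalid: d/dx[G] - f = 2/(2*x**4 + 7*x**3 + 6*x**2 - x - 2), which is not 0.

d/dx[G] = 4/(2*x**4 + 7*x**3 + 6*x**2 - x - 2)
d/dx[G] - f(x) = 2/(2*x**4 + 7*x**3 + 6*x**2 - x - 2) != 0.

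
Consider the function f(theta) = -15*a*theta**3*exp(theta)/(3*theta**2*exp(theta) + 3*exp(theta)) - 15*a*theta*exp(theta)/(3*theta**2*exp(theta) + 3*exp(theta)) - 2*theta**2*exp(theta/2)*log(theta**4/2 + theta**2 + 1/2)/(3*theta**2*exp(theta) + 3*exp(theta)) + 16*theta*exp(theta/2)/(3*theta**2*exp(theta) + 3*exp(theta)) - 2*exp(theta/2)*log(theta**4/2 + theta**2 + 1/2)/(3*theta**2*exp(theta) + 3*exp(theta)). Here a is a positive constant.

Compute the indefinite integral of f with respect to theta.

F(theta) = -5*a*theta**2/2 + 4*exp(-theta/2)*log(theta**4/2 + theta**2 + 1/2)/3 + C

The integrand splits into summands that can be handled one at a time.
Check: d/dtheta[-5*a*theta**2/2 + 4*exp(-theta/2)*log(theta**4/2 + theta**2 + 1/2)/3] = (-15*a*theta**3*exp(theta) - 15*a*theta*exp(theta) - 2*theta**2*exp(theta/2)*log(theta**4/2 + theta**2 + 1/2) + 16*theta*exp(theta/2) - 2*exp(theta/2)*log(theta**4/2 + theta**2 + 1/2))/(3*theta**2*exp(theta) + 3*exp(theta)), which equals f(theta).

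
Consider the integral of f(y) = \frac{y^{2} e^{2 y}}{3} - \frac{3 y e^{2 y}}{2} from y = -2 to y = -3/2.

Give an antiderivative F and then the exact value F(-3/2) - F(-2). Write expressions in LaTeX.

f has the shape u'v + uv' for u = \frac{y^{2}}{6} - \frac{11 y}{12} + \frac{11}{24} and v = e^{2 y} — it is the derivative of the product u*v.
F(y) = \frac{\left(4 y^{2} - 22 y + 11\right) e^{2 y}}{24} is an antiderivative of f.
Check: d/dy[\frac{\left(4 y^{2} - 22 y + 11\right) e^{2 y}}{24}] = \frac{y^{2} e^{2 y}}{3} - \frac{3 y e^{2 y}}{2} = f(y).
F(-3/2) = \frac{53}{24 e^{3}}; F(-2) = \frac{71}{24 e^{4}}.
Integral = F(-3/2) - F(-2) = - \frac{71}{24 e^{4}} + \frac{53}{24 e^{3}}.

Antiderivative: F(y) = \frac{\left(4 y^{2} - 22 y + 11\right) e^{2 y}}{24}; value = - \frac{71}{24 e^{4}} + \frac{53}{24 e^{3}}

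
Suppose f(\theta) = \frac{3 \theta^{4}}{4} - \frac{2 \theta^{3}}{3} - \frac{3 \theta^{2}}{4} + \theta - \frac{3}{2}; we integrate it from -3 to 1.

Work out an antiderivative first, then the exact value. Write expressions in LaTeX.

Antiderivative: F(\theta) = \frac{3 \theta^{5}}{20} - \frac{\theta^{4}}{6} - \frac{\theta^{3}}{4} + \frac{\theta^{2}}{2} - \frac{3 \theta}{2}; value = \frac{494}{15}

Integrate term by term and add the pieces.
F(\theta) = \frac{3 \theta^{5}}{20} - \frac{\theta^{4}}{6} - \frac{\theta^{3}}{4} + \frac{\theta^{2}}{2} - \frac{3 \theta}{2} is an antiderivative of f.
Check: d/d\theta[\frac{3 \theta^{5}}{20} - \frac{\theta^{4}}{6} - \frac{\theta^{3}}{4} + \frac{\theta^{2}}{2} - \frac{3 \theta}{2}] = \frac{3 \theta^{4}}{4} - \frac{2 \theta^{3}}{3} - \frac{3 \theta^{2}}{4} + \theta - \frac{3}{2} = f(\theta).
F(1) = - \frac{19}{15}; F(-3) = - \frac{171}{5}.
Integral = F(1) - F(-3) = \frac{494}{15}.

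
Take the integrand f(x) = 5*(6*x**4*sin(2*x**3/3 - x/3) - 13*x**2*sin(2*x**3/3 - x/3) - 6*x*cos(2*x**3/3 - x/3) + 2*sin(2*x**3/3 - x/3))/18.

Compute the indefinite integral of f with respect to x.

F(x) = 5*(1 - x**2/2)*cos(2*x**3/3 - x/3)/3 + C

Recognize the product-rule pattern: f = u'v + uv' with u = 5/3 - 5*x**2/6, v = cos(2*x**3/3 - x/3), so integration by parts undoes it.
Check: d/dx[5*(1 - x**2/2)*cos(2*x**3/3 - x/3)/3] = 5*x**4*sin(2*x**3/3 - x/3)/3 - 65*x**2*sin(2*x**3/3 - x/3)/18 - 5*x*cos(2*x**3/3 - x/3)/3 + 5*sin(2*x**3/3 - x/3)/9, which equals f(x).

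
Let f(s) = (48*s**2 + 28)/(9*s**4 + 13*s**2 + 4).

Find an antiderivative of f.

Differentiate the proposed F(s) back; it has to land on f(s) exactly.
Check: d/ds[4*atan(s) + 2*atan(3*s/2)] = (48*s**2 + 28)/(9*s**4 + 13*s**2 + 4) = f(s).

An antiderivative is F(s) = 4*atan(s) + 2*atan(3*s/2).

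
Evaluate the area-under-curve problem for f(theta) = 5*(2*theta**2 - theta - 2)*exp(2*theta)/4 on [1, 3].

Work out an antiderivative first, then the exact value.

Recognize the product-rule pattern: f = u'v + uv' with u = 5*theta**2/4 - 15*theta/8 - 5/16, v = exp(2*theta), so integration by parts undoes it.
F(theta) = 5*(4*theta**2 - 6*theta - 1)*exp(2*theta)/16 is an antiderivative of f.
Check: d/dtheta[5*(4*theta**2 - 6*theta - 1)*exp(2*theta)/16] = 5*theta**2*exp(2*theta)/2 - 5*theta*exp(2*theta)/4 - 5*exp(2*theta)/2, which equals f(theta).
F(3) = 85*exp(6)/16; F(1) = -15*exp(2)/16.
Integral = F(3) - F(1) = 15*exp(2)/16 + 85*exp(6)/16.

Antiderivative: F(theta) = 5*(4*theta**2 - 6*theta - 1)*exp(2*theta)/16; value = 15*exp(2)/16 + 85*exp(6)/16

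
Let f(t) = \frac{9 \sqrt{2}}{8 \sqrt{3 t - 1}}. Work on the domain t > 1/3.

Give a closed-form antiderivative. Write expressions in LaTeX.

An antiderivative F(t) passes only if d/dt[F] lands on f(t) exactly.
Check: d/dt[\frac{3 \sqrt{\frac{3 t}{2} - \frac{1}{2}}}{2}] = \frac{9 \sqrt{2}}{8 \sqrt{3 t - 1}} = f(t).

An antiderivative is F(t) = \frac{3 \sqrt{\frac{3 t}{2} - \frac{1}{2}}}{2}.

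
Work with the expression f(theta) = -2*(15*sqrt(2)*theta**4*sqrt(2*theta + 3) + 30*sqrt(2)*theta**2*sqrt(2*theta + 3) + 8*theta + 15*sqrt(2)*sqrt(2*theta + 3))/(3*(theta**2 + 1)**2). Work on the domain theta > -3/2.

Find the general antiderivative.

F(theta) = -20*theta*sqrt(4*theta + 6)/3 - 10*sqrt(4*theta + 6) + 4/(3*theta**2/2 + 3/2) + C

A first test for any F(theta): its theta-derivative must equal f(theta) identically.
Check: d/dtheta[-20*theta*sqrt(4*theta + 6)/3 - 10*sqrt(4*theta + 6) + 4/(3*theta**2/2 + 3/2)] = (-60*sqrt(2)*theta**5 - 90*sqrt(2)*theta**4 - 120*sqrt(2)*theta**3 - 180*sqrt(2)*theta**2 - 16*theta*sqrt(2*theta + 3) - 60*sqrt(2)*theta - 90*sqrt(2))/(3*theta**4*sqrt(2*theta + 3) + 6*theta**2*sqrt(2*theta + 3) + 3*sqrt(2*theta + 3)), which equals f(theta).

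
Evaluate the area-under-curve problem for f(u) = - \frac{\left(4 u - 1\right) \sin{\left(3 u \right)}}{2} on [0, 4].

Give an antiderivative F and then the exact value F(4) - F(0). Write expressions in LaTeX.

Antiderivative: F(u) = \frac{12 u \cos{\left(3 u \right)} - 4 \sin{\left(3 u \right)} - 3 \cos{\left(3 u \right)}}{18}; value = - \frac{2 \sin{\left(12 \right)}}{9} + \frac{1}{6} + \frac{5 \cos{\left(12 \right)}}{2}

Check any antiderivative F(u) by computing F'(u) and comparing it with f(u).
F(u) = \frac{12 u \cos{\left(3 u \right)} - 4 \sin{\left(3 u \right)} - 3 \cos{\left(3 u \right)}}{18} is an antiderivative of f.
Check: d/du[\frac{12 u \cos{\left(3 u \right)} - 4 \sin{\left(3 u \right)} - 3 \cos{\left(3 u \right)}}{18}] = - 2 u \sin{\left(3 u \right)} + \frac{\sin{\left(3 u \right)}}{2}, which equals f(u).
F(4) = - \frac{2 \sin{\left(12 \right)}}{9} + \frac{5 \cos{\left(12 \right)}}{2}; F(0) = - \frac{1}{6}.
Integral = F(4) - F(0) = - \frac{2 \sin{\left(12 \right)}}{9} + \frac{1}{6} + \frac{5 \cos{\left(12 \right)}}{2}.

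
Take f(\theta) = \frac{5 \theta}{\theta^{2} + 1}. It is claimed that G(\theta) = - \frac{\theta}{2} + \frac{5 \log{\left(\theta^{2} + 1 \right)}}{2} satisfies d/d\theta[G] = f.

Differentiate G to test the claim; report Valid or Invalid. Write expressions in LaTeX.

d/d\theta[G] = \frac{- \theta^{2} + 10 \theta - 1}{2 \theta^{2} + 2}
d/d\theta[G] - f(\theta) = - \frac{1}{2} != 0.

Invalid: d/d\theta[G] - f = - \frac{1}{2}, which is not 0.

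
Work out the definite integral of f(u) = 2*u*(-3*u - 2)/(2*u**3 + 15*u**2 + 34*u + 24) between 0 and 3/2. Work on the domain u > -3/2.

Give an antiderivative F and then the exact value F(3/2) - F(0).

Factor the denominator ((u + 2)*(u + 4)*(2*u + 3)) and decompose: f = -6/(2*u + 3) - 8/(u + 4) + 8/(u + 2); each piece integrates to a log, atan, or power term.
F(u) = -3*log(u + 3/2) + 8*log(u + 2) - 8*log(u + 4) is an antiderivative of f.
Check: d/du[-3*log(u + 3/2) + 8*log(u + 2) - 8*log(u + 4)] = (-6*u**2 - 4*u)/(2*u**3 + 15*u**2 + 34*u + 24), which equals f(u).
F(3/2) = -8*log(11/2) - 3*log(3) + 8*log(7/2); F(0) = -8*log(4) - 3*log(3/2) + 8*log(2).
Integral = F(3/2) - F(0) = -8*log(11/2) - 8*log(2) - 3*log(3) + 3*log(3/2) + 8*log(7/2) + 8*log(4).

Antiderivative: F(u) = -3*log(u + 3/2) + 8*log(u + 2) - 8*log(u + 4); value = -8*log(11/2) - 8*log(2) - 3*log(3) + 3*log(3/2) + 8*log(7/2) + 8*log(4)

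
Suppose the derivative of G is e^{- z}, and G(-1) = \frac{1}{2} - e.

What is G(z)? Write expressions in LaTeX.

G(z) = \frac{1}{2} - e^{- z}

Recover the given G'(z) by differentiating a candidate G(z); any mismatch rules it out.
A general antiderivative is - e^{- z} + C.
The condition gives C = \frac{1}{2} - e - (- e) = \frac{1}{2}.
So G(z) = \frac{1}{2} - e^{- z}.
Check: d/dz[\frac{1}{2} - e^{- z}] = e^{- z} = G'(z).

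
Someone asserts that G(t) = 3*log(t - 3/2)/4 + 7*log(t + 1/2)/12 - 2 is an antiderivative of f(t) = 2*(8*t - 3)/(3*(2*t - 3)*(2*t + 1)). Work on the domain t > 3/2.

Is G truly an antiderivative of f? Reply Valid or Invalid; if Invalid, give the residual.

Valid: G'(t) = f(t).

d/dt[G] = (16*t - 6)/(12*t**2 - 12*t - 9)
This equals f(t) exactly, so the claim holds.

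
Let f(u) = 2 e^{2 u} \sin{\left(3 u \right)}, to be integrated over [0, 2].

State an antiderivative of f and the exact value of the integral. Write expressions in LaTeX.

An antiderivative F(u) passes only if d/du[F] lands on f(u) exactly.
F(u) = \frac{4 e^{2 u} \sin{\left(3 u \right)}}{13} - \frac{6 e^{2 u} \cos{\left(3 u \right)}}{13} is an antiderivative of f.
Check: d/du[\frac{4 e^{2 u} \sin{\left(3 u \right)}}{13} - \frac{6 e^{2 u} \cos{\left(3 u \right)}}{13}] = 2 e^{2 u} \sin{\left(3 u \right)} = f(u).
F(2) = - \frac{6 e^{4} \cos{\left(6 \right)}}{13} + \frac{4 e^{4} \sin{\left(6 \right)}}{13}; F(0) = - \frac{6}{13}.
Integral = F(2) - F(0) = - \frac{6 e^{4} \cos{\left(6 \right)}}{13} + \frac{4 e^{4} \sin{\left(6 \right)}}{13} + \frac{6}{13}.

Antiderivative: F(u) = \frac{4 e^{2 u} \sin{\left(3 u \right)}}{13} - \frac{6 e^{2 u} \cos{\left(3 u \right)}}{13}; value = - \frac{6 e^{4} \cos{\left(6 \right)}}{13} + \frac{4 e^{4} \sin{\left(6 \right)}}{13} + \frac{6}{13}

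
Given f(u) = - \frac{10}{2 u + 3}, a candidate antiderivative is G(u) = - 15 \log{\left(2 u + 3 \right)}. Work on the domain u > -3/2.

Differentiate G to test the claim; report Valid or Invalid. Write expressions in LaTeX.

Invalid: d/du[G] - f = - \frac{20}{2 u + 3}, which is not 0.

d/du[G] = - \frac{30}{2 u + 3}
d/du[G] - f(u) = - \frac{20}{2 u + 3} != 0.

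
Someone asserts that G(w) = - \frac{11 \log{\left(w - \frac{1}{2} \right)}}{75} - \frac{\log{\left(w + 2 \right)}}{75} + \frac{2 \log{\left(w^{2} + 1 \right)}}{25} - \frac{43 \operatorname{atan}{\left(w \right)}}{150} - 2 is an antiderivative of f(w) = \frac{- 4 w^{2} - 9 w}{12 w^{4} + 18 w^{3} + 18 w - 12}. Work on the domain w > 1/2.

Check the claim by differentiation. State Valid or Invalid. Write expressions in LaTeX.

Valid: G'(w) = f(w).

d/dw[G] = \frac{- 4 w^{2} - 9 w}{12 w^{4} + 18 w^{3} + 18 w - 12}
This equals f(w) exactly, so the claim holds.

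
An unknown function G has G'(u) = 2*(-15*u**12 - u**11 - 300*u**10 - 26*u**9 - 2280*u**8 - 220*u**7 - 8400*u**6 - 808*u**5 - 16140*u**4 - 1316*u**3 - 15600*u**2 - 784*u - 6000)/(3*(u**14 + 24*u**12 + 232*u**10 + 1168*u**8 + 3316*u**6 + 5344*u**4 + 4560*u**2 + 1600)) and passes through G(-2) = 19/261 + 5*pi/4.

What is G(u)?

Whatever form G(u) takes, its d/du must return the stated G'(u).
A general antiderivative is -5*atan(u/2) + 1/(2*(u**4/2 + 4*u**2 + 5)) + 1/(3*u**2 + 6) + C.
The condition gives C = 19/261 + 5*pi/4 - (19/261 + 5*pi/4) = 0.
So G(u) = (u**4 + 11*u**2 - 15*(u**2 + 2)*(u**4 + 8*u**2 + 10)*atan(u/2) + 16)/(3*(u**2 + 2)*(u**4 + 8*u**2 + 10)).
Check: d/du[(u**4 + 11*u**2 - 15*(u**2 + 2)*(u**4 + 8*u**2 + 10)*atan(u/2) + 16)/(3*(u**2 + 2)*(u**4 + 8*u**2 + 10))] = (-30*u**12 - 2*u**11 - 600*u**10 - 52*u**9 - 4560*u**8 - 440*u**7 - 16800*u**6 - 1616*u**5 - 32280*u**4 - 2632*u**3 - 31200*u**2 - 1568*u - 12000)/(3*u**14 + 72*u**12 + 696*u**10 + 3504*u**8 + 9948*u**6 + 16032*u**4 + 13680*u**2 + 4800), which equals G'(u).

G(u) = (u**4 + 11*u**2 - 15*(u**2 + 2)*(u**4 + 8*u**2 + 10)*atan(u/2) + 16)/(3*(u**2 + 2)*(u**4 + 8*u**2 + 10))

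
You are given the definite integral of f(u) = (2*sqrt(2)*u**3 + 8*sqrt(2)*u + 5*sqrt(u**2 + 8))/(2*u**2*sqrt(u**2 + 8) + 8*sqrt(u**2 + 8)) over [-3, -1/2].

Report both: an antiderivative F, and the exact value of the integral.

Since d/du undoes antidifferentiation here, F'(u) = f(u) is required of F(u).
F(u) = sqrt(2)*(8*sqrt(u**2 + 8) + 5*sqrt(2)*atan(u/2))/8 is an antiderivative of f.
Check: d/du[sqrt(2)*(8*sqrt(u**2 + 8) + 5*sqrt(2)*atan(u/2))/8] = (2*sqrt(2)*u**3 + 8*sqrt(2)*u + 5*sqrt(u**2 + 8))/(2*u**2*sqrt(u**2 + 8) + 8*sqrt(u**2 + 8)) = f(u).
F(-1/2) = -5*atan(1/4)/4 + sqrt(66)/2; F(-3) = -5*atan(3/2)/4 + sqrt(34).
Integral = F(-1/2) - F(-3) = -sqrt(34) - 5*atan(1/4)/4 + 5*atan(3/2)/4 + sqrt(66)/2.

Antiderivative: F(u) = sqrt(2)*(8*sqrt(u**2 + 8) + 5*sqrt(2)*atan(u/2))/8; value = -sqrt(34) - 5*atan(1/4)/4 + 5*atan(3/2)/4 + sqrt(66)/2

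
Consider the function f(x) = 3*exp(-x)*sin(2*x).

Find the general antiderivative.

F(x) = -3*(sin(2*x) + 2*cos(2*x))*exp(-x)/5 + C

Recover f(x) by differentiating a candidate F(x); any mismatch rules it out.
Check: d/dx[-3*(sin(2*x) + 2*cos(2*x))*exp(-x)/5] = 3*exp(-x)*sin(2*x) = f(x).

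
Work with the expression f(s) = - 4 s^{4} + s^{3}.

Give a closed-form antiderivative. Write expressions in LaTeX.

An antiderivative is F(s) = - \frac{4 s^{5}}{5} + \frac{s^{4}}{4}.

The integrand splits into summands that can be handled one at a time.
Check: d/ds[- \frac{4 s^{5}}{5} + \frac{s^{4}}{4}] = - 4 s^{4} + s^{3} = f(s).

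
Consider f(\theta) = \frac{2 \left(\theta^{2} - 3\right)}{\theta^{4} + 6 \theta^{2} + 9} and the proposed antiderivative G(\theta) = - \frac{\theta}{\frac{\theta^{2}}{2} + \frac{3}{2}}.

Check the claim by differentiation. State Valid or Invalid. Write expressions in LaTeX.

d/d\theta[G] = \frac{2 \theta^{2} - 6}{\theta^{4} + 6 \theta^{2} + 9}
This equals f(\theta) exactly, so the claim holds.

Valid - the claim checks out under differentiation.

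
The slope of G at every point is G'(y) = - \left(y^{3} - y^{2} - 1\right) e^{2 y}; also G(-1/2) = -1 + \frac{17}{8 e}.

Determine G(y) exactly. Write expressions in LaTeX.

G'(y) has the shape u'v + uv' for u = - \frac{y^{3}}{2} + \frac{5 y^{2}}{4} - \frac{5 y}{4} + \frac{9}{8} and v = e^{2 y} — it is the derivative of the product u*v.
A general antiderivative is \frac{\left(- 4 y^{3} + 10 y^{2} - 10 y + 9\right) e^{2 y}}{8} + C.
The condition gives C = -1 + \frac{17}{8 e} - (\frac{17}{8 e}) = -1.
So G(y) = - \frac{y^{3} e^{2 y}}{2} + \frac{5 y^{2} e^{2 y}}{4} - \frac{5 y e^{2 y}}{4} + \frac{9 e^{2 y}}{8} - 1.
Check: d/dy[- \frac{y^{3} e^{2 y}}{2} + \frac{5 y^{2} e^{2 y}}{4} - \frac{5 y e^{2 y}}{4} + \frac{9 e^{2 y}}{8} - 1] = - y^{3} e^{2 y} + y^{2} e^{2 y} + e^{2 y}, which equals G'(y).

G(y) = - \frac{y^{3} e^{2 y}}{2} + \frac{5 y^{2} e^{2 y}}{4} - \frac{5 y e^{2 y}}{4} + \frac{9 e^{2 y}}{8} - 1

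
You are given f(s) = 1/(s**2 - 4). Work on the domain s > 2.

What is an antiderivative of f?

An antiderivative is F(s) = log(s - 2)/4 - log(s + 2)/4.

Factor the denominator ((s - 2)*(s + 2)) and decompose: f = -1/(4*(s + 2)) + 1/(4*(s - 2)); each piece integrates to a log, atan, or power term.
Check: d/ds[log(s - 2)/4 - log(s + 2)/4] = 1/(s**2 - 4) = f(s).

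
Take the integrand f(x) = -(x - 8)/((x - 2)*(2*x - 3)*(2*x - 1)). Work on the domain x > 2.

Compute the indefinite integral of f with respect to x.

The denominator factors as (x - 2)*(2*x - 3)*(2*x - 1); partial fractions split f into directly integrable pieces: 5/(2*(2*x - 1)) - 13/(2*(2*x - 3)) + 2/(x - 2).
Check: d/dx[2*log(x - 2) - 13*log(x - 3/2)/4 + 5*log(x - 1/2)/4] = (8 - x)/(4*x**3 - 16*x**2 + 19*x - 6), which equals f(x).

F(x) = 2*log(x - 2) - 13*log(x - 3/2)/4 + 5*log(x - 1/2)/4 + C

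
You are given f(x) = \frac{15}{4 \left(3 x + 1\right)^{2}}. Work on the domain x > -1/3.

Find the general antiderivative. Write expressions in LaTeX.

Differentiate the proposed F(x) back; it has to land on f(x) exactly.
Check: d/dx[- \frac{5}{4 \left(3 x + 1\right)}] = \frac{15}{36 x^{2} + 24 x + 4}, which equals f(x).

F(x) = - \frac{5}{4 \left(3 x + 1\right)} + C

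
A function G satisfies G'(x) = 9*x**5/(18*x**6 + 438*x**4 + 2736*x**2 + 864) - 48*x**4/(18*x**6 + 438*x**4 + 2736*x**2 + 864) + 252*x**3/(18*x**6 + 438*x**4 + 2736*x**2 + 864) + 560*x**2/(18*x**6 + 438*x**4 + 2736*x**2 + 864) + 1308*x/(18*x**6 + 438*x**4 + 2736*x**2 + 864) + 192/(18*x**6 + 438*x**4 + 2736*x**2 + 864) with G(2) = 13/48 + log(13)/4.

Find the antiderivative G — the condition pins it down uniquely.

The integrand splits into summands that can be handled one at a time.
A general antiderivative is (4*x/3 - 1/2)/(x**2/2 + 6) + log(3*x**2 + 1)/4 + C.
The condition gives C = 13/48 + log(13)/4 - (13/48 + log(13)/4) = 0.
So G(x) = (32*x + 3*(x**2 + 12)*log(3*x**2 + 1) - 12)/(12*(x**2 + 12)).
Check: d/dx[(32*x + 3*(x**2 + 12)*log(3*x**2 + 1) - 12)/(12*(x**2 + 12))] = (9*x**5 - 48*x**4 + 252*x**3 + 560*x**2 + 1308*x + 192)/(18*x**6 + 438*x**4 + 2736*x**2 + 864), which equals G'(x).

G(x) = (32*x + 3*(x**2 + 12)*log(3*x**2 + 1) - 12)/(12*(x**2 + 12))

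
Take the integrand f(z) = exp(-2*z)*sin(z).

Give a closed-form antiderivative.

Recover f(z) by differentiating a candidate F(z); any mismatch rules it out.
Check: d/dz[-(2*sin(z) + cos(z))*exp(-2*z)/5] = exp(-2*z)*sin(z) = f(z).

An antiderivative is F(z) = -(2*sin(z) + cos(z))*exp(-2*z)/5.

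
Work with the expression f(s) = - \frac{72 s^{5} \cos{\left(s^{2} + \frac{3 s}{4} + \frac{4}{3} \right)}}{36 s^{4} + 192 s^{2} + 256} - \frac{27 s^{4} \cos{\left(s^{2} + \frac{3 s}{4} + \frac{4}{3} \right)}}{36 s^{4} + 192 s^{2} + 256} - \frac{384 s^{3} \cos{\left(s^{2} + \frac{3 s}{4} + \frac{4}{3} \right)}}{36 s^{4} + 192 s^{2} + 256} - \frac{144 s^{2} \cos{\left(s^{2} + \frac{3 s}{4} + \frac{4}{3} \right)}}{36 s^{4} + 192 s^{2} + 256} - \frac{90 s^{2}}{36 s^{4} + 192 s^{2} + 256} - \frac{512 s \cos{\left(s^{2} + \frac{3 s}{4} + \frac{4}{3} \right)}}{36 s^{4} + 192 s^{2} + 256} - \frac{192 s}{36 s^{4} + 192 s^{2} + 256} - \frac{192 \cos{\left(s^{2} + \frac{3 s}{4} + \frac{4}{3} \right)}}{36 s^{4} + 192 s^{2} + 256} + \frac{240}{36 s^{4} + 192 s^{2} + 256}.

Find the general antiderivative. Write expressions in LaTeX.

F(s) = \frac{\frac{5 s}{4} + \frac{4}{3}}{\frac{s^{2}}{2} + \frac{4}{3}} - \sin{\left(s^{2} + \frac{3 s}{4} + \frac{4}{3} \right)} + C

Integrate term by term and add the pieces.
Check: d/ds[\frac{\frac{5 s}{4} + \frac{4}{3}}{\frac{s^{2}}{2} + \frac{4}{3}} - \sin{\left(s^{2} + \frac{3 s}{4} + \frac{4}{3} \right)}] = \frac{- 72 s^{5} \cos{\left(s^{2} + \frac{3 s}{4} + \frac{4}{3} \right)} - 27 s^{4} \cos{\left(s^{2} + \frac{3 s}{4} + \frac{4}{3} \right)} - 384 s^{3} \cos{\left(s^{2} + \frac{3 s}{4} + \frac{4}{3} \right)} - 144 s^{2} \cos{\left(s^{2} + \frac{3 s}{4} + \frac{4}{3} \right)} - 90 s^{2} - 512 s \cos{\left(s^{2} + \frac{3 s}{4} + \frac{4}{3} \right)} - 192 s - 192 \cos{\left(s^{2} + \frac{3 s}{4} + \frac{4}{3} \right)} + 240}{36 s^{4} + 192 s^{2} + 256}, which equals f(s).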